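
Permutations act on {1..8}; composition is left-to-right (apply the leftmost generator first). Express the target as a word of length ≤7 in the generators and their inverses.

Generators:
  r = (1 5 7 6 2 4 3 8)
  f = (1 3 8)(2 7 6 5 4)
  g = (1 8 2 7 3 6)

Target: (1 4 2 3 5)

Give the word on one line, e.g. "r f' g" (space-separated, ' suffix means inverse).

f' r f' f' r'

  after f': (1 8 3)(2 4 5 6 7)
  after r: (2 3 5)(4 7)
  after f': (1 8 3 6 7 5 4 2)
  after f': (1 3 7 6 2 8)
  after r': (1 4 2 3 5)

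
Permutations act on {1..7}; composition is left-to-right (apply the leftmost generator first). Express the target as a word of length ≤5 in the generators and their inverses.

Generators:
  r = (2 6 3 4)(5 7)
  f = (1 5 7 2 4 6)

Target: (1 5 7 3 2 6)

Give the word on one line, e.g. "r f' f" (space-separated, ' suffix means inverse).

f r r

  after f: (1 5 7 2 4 6)
  after r: (1 7 6)(3 4)
  after r: (1 5 7 3 2 6)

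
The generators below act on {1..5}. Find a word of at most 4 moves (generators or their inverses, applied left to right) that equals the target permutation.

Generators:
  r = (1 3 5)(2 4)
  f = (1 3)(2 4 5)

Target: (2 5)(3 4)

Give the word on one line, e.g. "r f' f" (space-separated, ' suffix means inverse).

  after f: (1 3)(2 4 5)
  after r': (3 5 4)
  after f: (1 3 2 4)
  after f: (2 5)(3 4)

f r' f f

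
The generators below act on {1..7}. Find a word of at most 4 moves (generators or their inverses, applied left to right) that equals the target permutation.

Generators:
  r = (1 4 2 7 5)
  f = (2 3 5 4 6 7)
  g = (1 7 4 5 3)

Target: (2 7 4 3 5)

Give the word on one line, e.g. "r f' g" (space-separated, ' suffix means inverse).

  after r': (1 5 7 2 4)
  after g: (1 3)(2 5 4 7)
  after r: (1 3 4 5 2)
  after g: (2 7 4 3 5)

r' g r g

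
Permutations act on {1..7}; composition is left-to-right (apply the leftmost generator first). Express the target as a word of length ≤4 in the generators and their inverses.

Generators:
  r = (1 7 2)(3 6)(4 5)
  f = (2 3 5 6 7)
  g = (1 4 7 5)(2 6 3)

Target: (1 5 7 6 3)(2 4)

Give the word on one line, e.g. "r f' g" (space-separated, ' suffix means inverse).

g' r' f' r

  after g': (1 5 7 4)(2 3 6)
  after r': (1 4 2 6 7 5)
  after f': (1 4 7 3 2 5)
  after r: (1 5 7 6 3)(2 4)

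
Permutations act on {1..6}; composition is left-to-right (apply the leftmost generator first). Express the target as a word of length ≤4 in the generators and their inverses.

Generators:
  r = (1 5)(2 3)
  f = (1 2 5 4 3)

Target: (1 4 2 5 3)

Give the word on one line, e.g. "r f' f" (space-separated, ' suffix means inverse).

  after r: (1 5)(2 3)
  after f: (1 4 3 5 2)
  after r: (1 4 2 5 3)

r f r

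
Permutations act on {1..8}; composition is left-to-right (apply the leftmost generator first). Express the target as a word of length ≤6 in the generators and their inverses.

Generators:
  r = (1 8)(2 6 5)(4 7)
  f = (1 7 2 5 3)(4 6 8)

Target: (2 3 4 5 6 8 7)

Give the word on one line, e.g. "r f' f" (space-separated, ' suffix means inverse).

  after r: (1 8)(2 6 5)(4 7)
  after f': (1 6 2 4)(3 5 7 8)
  after f': (1 4 3 2 8 5)(6 7)
  after r: (1 7 5 8 2)(3 6 4)
  after f': (2 3 4 5 6 8 7)

r f' f' r f'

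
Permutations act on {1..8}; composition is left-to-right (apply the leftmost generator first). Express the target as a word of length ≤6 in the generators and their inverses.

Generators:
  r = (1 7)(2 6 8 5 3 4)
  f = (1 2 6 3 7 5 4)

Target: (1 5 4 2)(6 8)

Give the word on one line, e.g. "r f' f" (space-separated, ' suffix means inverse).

f' f' f' f' r'

  after f': (1 4 5 7 3 6 2)
  after f': (1 5 3 2 4 7 6)
  after f': (1 7 2 5 6 4 3)
  after f': (1 3 4 6 5 2 7)
  after r': (1 5 4 2)(6 8)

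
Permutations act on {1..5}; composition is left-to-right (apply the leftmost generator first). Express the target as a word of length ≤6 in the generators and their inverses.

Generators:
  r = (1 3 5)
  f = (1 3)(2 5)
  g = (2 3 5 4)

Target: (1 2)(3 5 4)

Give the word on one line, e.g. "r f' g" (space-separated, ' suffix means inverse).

  after f: (1 3)(2 5)
  after g': (1 2 3)(4 5)
  after r': (1 2)(3 5 4)
  after f: (1 5 4)(2 3)
  after f: (1 2)(3 5 4)

f g' r' f f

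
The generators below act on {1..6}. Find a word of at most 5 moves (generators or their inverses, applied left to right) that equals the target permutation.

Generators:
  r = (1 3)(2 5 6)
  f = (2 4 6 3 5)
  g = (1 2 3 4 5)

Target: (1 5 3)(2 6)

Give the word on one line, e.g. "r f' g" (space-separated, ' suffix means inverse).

g r g g f'

  after g: (1 2 3 4 5)
  after r: (1 5 3 4 6 2)
  after g: (3 5 4 6)
  after g: (1 2 3)(4 6)
  after f': (1 5 3)(2 6)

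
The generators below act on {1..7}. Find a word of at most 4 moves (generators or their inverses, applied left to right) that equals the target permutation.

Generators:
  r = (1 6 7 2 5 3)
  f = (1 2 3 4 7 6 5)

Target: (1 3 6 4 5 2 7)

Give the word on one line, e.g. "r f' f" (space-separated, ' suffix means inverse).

  after f: (1 2 3 4 7 6 5)
  after r: (1 5 6 3 4 2)
  after f: (3 7 6 4)
  after r': (1 3 6 4 5 2 7)

f r f r'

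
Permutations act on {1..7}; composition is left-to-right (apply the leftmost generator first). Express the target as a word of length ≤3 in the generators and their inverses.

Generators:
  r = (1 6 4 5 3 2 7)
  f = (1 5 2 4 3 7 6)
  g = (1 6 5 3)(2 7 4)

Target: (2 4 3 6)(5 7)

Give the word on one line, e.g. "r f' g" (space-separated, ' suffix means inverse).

f' r'

  after f': (1 6 7 3 4 2 5)
  after r': (2 4 3 6)(5 7)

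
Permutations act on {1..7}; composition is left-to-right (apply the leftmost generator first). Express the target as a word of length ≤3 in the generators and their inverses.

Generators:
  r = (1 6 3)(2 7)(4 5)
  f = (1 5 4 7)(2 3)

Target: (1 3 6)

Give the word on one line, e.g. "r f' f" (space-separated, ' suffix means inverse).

  after r: (1 6 3)(2 7)(4 5)
  after r: (1 3 6)

r r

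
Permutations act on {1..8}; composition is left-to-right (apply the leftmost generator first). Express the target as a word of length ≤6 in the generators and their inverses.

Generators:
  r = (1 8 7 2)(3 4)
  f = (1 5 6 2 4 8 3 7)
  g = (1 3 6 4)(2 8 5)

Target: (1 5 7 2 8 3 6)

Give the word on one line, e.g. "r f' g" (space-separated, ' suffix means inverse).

g f f r g

  after g: (1 3 6 4)(2 8 5)
  after f: (1 7)(2 3)(4 5)(6 8)
  after f: (2 7 5 8)(3 4 6)
  after r: (1 8)(4 6)(5 7)
  after g: (1 5 7 2 8 3 6)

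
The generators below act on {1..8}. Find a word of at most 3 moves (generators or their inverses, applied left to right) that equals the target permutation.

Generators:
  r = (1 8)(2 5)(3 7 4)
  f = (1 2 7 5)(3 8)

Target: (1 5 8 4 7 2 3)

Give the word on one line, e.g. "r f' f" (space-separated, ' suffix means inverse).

f r'

  after f: (1 2 7 5)(3 8)
  after r': (1 5 8 4 7 2 3)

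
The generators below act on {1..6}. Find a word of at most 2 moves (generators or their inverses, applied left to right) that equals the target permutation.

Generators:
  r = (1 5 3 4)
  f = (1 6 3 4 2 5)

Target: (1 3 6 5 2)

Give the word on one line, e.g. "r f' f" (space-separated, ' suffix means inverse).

  after f': (1 5 2 4 3 6)
  after r: (1 3 6 5 2)

f' r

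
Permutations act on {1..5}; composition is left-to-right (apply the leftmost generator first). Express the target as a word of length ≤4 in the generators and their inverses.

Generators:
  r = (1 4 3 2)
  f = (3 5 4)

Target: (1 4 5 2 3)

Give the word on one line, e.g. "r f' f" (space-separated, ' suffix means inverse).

  after r: (1 4 3 2)
  after f': (1 5 3 2)
  after r: (1 5 2 4 3)
  after f: (1 4 5 2 3)

r f' r f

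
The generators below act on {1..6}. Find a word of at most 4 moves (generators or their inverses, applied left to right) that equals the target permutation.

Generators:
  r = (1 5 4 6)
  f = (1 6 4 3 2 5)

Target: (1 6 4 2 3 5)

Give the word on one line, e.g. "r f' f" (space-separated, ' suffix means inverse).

r' f' r'

  after r': (1 6 4 5)
  after f': (2 3 4)
  after r': (1 6 4 2 3 5)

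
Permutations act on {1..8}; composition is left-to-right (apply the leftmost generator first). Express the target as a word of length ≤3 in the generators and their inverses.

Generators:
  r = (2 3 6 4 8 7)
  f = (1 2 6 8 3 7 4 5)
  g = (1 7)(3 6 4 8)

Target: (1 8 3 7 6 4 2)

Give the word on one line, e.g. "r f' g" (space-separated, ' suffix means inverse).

r' g' r'

  after r': (2 7 8 4 6 3)
  after g': (1 7 4 3 2)(6 8)
  after r': (1 8 3 7 6 4 2)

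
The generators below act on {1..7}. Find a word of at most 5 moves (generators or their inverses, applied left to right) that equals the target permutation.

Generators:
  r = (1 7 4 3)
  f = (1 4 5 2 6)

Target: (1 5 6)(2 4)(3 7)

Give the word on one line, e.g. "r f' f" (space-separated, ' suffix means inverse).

f f r' r'

  after f: (1 4 5 2 6)
  after f: (1 5 6 4 2)
  after r': (1 5 6 7)(2 3 4)
  after r': (1 5 6)(2 4)(3 7)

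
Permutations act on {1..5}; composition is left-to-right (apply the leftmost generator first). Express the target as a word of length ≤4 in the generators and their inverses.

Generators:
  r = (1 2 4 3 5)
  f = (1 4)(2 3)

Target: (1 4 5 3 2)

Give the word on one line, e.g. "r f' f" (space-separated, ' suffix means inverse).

  after f': (1 4)(2 3)
  after r: (1 3 4 2 5)
  after f': (1 2 5 4 3)
  after r: (1 4 5 3 2)

f' r f' r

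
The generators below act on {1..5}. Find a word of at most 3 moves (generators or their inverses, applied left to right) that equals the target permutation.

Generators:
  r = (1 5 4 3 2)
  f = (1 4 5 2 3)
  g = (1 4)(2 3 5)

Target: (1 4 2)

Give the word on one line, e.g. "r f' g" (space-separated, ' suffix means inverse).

  after f': (1 3 2 5 4)
  after r': (1 4 2)

f' r'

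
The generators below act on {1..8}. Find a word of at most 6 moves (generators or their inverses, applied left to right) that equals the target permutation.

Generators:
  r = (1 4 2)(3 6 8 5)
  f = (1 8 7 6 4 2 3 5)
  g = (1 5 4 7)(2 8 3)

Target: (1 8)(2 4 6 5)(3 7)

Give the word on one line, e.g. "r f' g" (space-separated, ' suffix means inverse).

  after r': (1 2 4)(3 5 8 6)
  after g: (1 8 6 2 7)(3 4 5)
  after r: (1 5 6)(2 7 4 3)
  after r: (1 3)(2 7)(4 6)(5 8)
  after g': (1 8)(2 4 6 5)(3 7)

r' g r r g'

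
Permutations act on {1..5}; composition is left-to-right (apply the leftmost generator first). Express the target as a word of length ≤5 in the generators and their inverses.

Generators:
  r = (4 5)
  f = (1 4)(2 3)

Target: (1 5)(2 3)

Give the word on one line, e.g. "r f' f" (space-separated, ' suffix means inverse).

  after r': (4 5)
  after f': (1 4 5)(2 3)
  after r': (1 5)(2 3)
  after f: (1 5 4)
  after f: (1 5)(2 3)

r' f' r' f f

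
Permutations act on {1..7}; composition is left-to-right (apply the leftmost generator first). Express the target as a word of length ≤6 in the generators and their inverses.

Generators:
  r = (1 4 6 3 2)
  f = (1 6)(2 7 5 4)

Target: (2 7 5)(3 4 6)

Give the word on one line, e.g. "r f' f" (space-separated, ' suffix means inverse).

f r r r

  after f: (1 6)(2 7 5 4)
  after r: (1 3 2 7 5 6 4)
  after r: (1 2 7 5 3)
  after r: (2 7 5)(3 4 6)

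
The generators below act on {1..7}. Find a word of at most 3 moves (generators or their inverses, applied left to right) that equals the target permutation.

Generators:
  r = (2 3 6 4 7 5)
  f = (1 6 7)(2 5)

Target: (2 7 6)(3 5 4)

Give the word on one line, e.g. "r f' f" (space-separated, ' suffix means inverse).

  after r': (2 5 7 4 6 3)
  after r': (2 7 6)(3 5 4)

r' r'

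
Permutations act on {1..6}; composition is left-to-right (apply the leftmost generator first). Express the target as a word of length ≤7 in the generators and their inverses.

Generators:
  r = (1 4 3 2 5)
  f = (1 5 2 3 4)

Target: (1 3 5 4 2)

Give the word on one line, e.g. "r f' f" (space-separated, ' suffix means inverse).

  after f: (1 5 2 3 4)
  after r': (1 2 4 5 3)
  after f: (1 3 5 4 2)
  after r: (1 2 4 5 3)
  after f: (1 3 5 4 2)

f r' f r f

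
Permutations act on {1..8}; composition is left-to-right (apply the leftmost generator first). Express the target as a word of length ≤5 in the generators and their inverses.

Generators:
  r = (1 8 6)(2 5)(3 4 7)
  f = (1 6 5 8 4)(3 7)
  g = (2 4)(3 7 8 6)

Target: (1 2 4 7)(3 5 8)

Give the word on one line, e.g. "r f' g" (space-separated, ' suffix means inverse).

  after g': (2 4)(3 6 8 7)
  after g': (3 8)(6 7)
  after f': (1 4 8 7)(3 5 6)
  after g': (1 2 4 7)(3 5 8)

g' g' f' g'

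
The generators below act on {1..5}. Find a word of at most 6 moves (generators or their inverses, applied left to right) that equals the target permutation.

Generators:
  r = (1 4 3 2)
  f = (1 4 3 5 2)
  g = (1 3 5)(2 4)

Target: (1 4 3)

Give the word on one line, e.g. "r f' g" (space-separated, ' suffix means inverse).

g' r g g f'

  after g': (1 5 3)(2 4)
  after r: (1 5 2 3 4)
  after g: (2 5 4 3)
  after g: (1 3 4 5 2)
  after f': (1 4 3)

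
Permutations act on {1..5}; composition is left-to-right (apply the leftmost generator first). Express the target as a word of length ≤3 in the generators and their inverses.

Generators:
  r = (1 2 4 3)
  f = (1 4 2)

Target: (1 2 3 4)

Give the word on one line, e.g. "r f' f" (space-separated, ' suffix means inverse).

  after f': (1 2 4)
  after r: (1 4 2 3)
  after f: (1 2 3 4)

f' r f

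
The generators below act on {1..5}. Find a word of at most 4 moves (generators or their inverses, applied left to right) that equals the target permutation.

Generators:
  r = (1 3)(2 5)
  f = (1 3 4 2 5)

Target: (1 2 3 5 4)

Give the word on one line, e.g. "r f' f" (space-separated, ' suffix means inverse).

  after f': (1 5 2 4 3)
  after f': (1 2 3 5 4)
  after r: (1 5 4 3 2)
  after r: (1 2 3 5 4)

f' f' r r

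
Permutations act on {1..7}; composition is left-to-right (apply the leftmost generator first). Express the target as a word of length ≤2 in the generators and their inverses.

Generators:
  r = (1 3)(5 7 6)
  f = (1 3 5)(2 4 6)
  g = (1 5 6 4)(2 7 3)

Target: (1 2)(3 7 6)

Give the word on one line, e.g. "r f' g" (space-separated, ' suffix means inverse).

  after g': (1 4 6 5)(2 3 7)
  after f': (1 2)(3 7 6)

g' f'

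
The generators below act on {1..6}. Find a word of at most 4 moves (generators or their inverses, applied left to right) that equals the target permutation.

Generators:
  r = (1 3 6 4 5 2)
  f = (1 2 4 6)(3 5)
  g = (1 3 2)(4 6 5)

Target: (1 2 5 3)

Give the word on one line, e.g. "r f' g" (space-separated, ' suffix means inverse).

  after f: (1 2 4 6)(3 5)
  after g': (1 3 6 2 5)
  after r': (2 4 6 5)
  after g': (1 2 5 3)

f g' r' g'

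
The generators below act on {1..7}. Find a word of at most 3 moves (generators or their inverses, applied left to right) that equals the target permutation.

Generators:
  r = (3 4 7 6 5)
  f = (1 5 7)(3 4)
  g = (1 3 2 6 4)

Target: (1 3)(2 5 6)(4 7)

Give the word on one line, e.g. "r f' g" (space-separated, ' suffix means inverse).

  after g': (1 4 6 2 3)
  after r': (1 3)(2 5 6)(4 7)

g' r'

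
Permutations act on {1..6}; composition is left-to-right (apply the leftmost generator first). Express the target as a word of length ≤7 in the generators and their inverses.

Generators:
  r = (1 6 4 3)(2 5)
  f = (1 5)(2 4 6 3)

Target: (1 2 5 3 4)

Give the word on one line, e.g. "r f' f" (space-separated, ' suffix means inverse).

  after r: (1 6 4 3)(2 5)
  after f: (1 3 5 4 2)
  after f: (1 2 5 6 3)
  after r: (1 5 4 3 6)
  after r: (1 2 5 3 4)

r f f r r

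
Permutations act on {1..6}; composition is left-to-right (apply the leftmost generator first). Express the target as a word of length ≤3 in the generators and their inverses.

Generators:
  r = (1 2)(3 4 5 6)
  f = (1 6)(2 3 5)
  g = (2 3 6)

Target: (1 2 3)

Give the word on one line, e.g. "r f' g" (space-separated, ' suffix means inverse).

  after f': (1 6)(2 5 3)
  after g': (1 3 6)(2 5)
  after f': (1 2 3)

f' g' f'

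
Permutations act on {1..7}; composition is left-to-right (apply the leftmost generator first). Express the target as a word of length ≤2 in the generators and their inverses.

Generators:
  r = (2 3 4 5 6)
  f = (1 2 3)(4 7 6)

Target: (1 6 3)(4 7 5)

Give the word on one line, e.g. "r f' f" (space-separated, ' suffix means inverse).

f r'

  after f: (1 2 3)(4 7 6)
  after r': (1 6 3)(4 7 5)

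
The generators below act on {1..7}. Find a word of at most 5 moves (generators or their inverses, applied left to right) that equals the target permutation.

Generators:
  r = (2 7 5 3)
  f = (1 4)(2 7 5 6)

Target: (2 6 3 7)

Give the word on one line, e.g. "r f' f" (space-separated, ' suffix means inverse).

  after f: (1 4)(2 7 5 6)
  after r: (1 4)(2 5 6 7 3)
  after r: (1 4)(2 3 7)(5 6)
  after r: (1 4)(3 5 6)
  after f': (2 6 3 7)

f r r r f'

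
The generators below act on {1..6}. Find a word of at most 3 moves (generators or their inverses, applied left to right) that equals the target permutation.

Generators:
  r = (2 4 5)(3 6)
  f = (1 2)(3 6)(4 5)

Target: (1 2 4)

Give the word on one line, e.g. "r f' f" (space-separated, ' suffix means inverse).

  after r': (2 5 4)(3 6)
  after f': (1 2 4)

r' f'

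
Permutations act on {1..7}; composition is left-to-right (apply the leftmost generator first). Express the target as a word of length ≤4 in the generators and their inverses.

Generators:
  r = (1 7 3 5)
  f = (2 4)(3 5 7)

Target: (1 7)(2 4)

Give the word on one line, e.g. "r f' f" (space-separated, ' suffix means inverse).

f' r

  after f': (2 4)(3 7 5)
  after r: (1 7)(2 4)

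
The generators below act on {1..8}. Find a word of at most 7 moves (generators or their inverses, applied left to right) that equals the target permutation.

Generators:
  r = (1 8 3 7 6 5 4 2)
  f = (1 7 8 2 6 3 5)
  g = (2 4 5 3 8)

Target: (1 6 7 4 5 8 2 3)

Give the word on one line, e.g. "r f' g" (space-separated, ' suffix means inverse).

  after g: (2 4 5 3 8)
  after f: (1 7 8 6 3 2 4)
  after r: (1 6 7 3)(4 8 5)
  after g': (1 6 7 5 2 8 4 3)
  after g': (1 6 7 4 5 8 2 3)

g f r g' g'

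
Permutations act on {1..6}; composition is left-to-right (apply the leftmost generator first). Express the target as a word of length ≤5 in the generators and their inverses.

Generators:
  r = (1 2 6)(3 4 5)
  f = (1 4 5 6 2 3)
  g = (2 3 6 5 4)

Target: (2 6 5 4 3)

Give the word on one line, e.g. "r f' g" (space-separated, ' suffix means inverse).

g r' f g f

  after g: (2 3 6 5 4)
  after r': (1 6 4)(2 5 3)
  after f: (1 2 6 5)
  after g: (1 3 6 4 2 5)
  after f: (2 6 5 4 3)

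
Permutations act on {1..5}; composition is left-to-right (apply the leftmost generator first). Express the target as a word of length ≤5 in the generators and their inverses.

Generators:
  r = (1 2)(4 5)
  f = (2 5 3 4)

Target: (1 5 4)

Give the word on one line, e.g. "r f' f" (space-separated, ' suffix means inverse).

f r' f

  after f: (2 5 3 4)
  after r': (1 2 4)(3 5)
  after f: (1 5 4)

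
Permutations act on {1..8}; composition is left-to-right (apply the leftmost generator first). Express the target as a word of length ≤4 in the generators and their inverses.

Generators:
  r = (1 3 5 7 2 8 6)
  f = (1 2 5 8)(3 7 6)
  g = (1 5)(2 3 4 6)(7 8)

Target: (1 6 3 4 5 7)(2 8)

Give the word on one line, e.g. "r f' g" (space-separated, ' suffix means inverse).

  after g: (1 5)(2 3 4 6)(7 8)
  after r': (1 3 4 8 5 6 7 2)
  after f': (1 6 3 4 5 7)(2 8)

g r' f'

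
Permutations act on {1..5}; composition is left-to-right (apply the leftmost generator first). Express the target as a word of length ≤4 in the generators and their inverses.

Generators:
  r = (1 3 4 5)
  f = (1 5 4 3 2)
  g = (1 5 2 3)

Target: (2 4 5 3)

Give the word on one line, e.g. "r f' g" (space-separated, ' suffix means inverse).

f' f' g

  after f': (1 2 3 4 5)
  after f': (1 3 5 2 4)
  after g: (2 4 5 3)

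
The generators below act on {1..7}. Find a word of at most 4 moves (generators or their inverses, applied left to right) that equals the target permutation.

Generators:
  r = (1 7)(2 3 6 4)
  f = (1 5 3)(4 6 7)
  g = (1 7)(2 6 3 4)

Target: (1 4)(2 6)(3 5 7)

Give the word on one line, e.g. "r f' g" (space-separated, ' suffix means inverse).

  after f': (1 3 5)(4 7 6)
  after g: (1 4)(2 6)(3 5 7)

f' g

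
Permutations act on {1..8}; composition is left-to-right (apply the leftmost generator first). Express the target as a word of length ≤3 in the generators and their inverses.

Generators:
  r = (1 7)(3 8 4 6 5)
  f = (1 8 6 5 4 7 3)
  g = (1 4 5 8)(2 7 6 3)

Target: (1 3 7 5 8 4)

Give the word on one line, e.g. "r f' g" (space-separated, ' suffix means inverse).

f r'

  after f: (1 8 6 5 4 7 3)
  after r': (1 3 7 5 8 4)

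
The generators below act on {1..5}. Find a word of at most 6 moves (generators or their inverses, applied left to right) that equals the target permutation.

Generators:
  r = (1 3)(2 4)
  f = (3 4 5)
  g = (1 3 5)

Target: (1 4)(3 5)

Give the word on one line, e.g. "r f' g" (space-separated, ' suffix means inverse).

  after f: (3 4 5)
  after g': (1 5)(3 4)
  after g': (1 3 4)
  after f: (1 4)(3 5)

f g' g' f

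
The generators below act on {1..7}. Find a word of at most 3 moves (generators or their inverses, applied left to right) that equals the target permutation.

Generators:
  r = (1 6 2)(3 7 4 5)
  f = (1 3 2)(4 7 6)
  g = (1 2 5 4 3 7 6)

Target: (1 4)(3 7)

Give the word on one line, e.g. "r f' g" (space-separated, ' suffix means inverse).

  after r': (1 2 6)(3 5 4 7)
  after g: (1 5 3 4 6 2)
  after r': (1 4)(3 7)

r' g r'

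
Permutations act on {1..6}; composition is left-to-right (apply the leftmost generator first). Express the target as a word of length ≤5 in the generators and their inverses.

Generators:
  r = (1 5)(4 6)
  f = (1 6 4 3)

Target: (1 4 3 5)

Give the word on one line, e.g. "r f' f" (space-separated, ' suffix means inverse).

f r r r

  after f: (1 6 4 3)
  after r: (1 4 3 5)
  after r: (1 6 4 3)
  after r: (1 4 3 5)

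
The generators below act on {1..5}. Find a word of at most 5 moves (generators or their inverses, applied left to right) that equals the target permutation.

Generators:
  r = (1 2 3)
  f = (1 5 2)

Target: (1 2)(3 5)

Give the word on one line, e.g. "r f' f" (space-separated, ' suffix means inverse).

  after f': (1 2 5)
  after r: (1 3)(2 5)
  after f': (1 3 2)
  after f': (1 3 5)
  after r': (1 2)(3 5)

f' r f' f' r'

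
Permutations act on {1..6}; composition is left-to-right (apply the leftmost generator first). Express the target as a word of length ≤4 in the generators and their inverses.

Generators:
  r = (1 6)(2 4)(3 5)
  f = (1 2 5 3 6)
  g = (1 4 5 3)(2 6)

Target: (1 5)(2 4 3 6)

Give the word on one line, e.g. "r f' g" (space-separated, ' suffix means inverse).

  after f: (1 2 5 3 6)
  after g': (1 6 3 2 4)
  after f': (1 3)(2 4 6 5)
  after f': (1 5)(2 4 3 6)

f g' f' f'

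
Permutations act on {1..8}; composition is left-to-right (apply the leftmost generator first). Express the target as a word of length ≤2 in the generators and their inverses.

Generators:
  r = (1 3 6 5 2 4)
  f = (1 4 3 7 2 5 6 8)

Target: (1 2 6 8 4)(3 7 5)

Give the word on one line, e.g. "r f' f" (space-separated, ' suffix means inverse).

f r'

  after f: (1 4 3 7 2 5 6 8)
  after r': (1 2 6 8 4)(3 7 5)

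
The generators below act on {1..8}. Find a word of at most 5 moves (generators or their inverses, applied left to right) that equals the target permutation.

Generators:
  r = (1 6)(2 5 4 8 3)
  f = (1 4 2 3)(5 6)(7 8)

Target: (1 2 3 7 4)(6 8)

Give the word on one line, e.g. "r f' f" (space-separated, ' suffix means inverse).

r' f' r'

  after r': (1 6)(2 3 8 4 5)
  after f': (1 5 4 6 3 7 8)
  after r': (1 2 3 7 4)(6 8)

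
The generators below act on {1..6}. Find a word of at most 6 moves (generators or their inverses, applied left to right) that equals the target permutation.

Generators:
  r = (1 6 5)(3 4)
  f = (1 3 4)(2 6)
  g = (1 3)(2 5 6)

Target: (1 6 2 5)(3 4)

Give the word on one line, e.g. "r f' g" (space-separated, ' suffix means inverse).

  after f': (1 4 3)(2 6)
  after f': (1 3 4)
  after f': (2 6)
  after r: (1 6 2 5)(3 4)

f' f' f' r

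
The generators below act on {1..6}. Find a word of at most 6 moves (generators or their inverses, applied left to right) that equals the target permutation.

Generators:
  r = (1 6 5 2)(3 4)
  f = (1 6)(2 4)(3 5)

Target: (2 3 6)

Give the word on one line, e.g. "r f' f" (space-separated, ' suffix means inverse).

r f r f'

  after r: (1 6 5 2)(3 4)
  after f: (2 6 3)(4 5)
  after r: (1 6 4 2 5 3)
  after f': (2 3 6)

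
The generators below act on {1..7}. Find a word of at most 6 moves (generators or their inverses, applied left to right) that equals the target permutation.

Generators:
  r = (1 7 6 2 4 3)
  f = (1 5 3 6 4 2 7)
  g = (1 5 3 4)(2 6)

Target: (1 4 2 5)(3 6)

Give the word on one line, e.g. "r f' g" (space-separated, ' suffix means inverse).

g' f' g' g' f

  after g': (1 4 3 5)(2 6)
  after f': (1 6 4 5 7 2 3)
  after g': (1 2 5 7 6 3 4)
  after g': (1 6 5 7 2)
  after f: (1 4 2 5)(3 6)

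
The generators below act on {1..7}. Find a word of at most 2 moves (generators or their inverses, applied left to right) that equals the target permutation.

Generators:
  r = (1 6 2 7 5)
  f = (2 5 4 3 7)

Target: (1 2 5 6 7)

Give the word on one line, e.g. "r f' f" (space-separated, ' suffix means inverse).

r r

  after r: (1 6 2 7 5)
  after r: (1 2 5 6 7)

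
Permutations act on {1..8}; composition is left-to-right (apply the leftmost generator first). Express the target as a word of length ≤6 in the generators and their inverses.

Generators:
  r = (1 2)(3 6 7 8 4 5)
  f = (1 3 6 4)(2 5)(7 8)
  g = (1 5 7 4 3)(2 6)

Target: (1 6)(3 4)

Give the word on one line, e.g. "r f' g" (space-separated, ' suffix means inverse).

  after r': (1 2)(3 5 4 8 7 6)
  after f: (1 5)(2 3)(4 7)
  after r': (1 4 6 3)(2 5)(7 8)
  after f': (1 6)(3 4)

r' f r' f'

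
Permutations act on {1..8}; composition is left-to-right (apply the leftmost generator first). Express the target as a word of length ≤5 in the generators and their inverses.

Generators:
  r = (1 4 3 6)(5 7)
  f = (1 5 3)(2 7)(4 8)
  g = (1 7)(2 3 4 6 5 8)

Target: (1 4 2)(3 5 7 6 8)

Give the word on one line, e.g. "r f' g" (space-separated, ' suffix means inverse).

  after r: (1 4 3 6)(5 7)
  after f': (1 8 4 5 2 7)(3 6)
  after r': (1 8)(2 5)(4 7 6)
  after f': (1 4 2)(3 5 7 6 8)

r f' r' f'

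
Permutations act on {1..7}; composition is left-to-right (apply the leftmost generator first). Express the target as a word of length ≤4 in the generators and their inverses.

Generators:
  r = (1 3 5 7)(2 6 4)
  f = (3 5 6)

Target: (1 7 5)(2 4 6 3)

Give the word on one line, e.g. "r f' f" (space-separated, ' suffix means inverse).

  after f': (3 6 5)
  after r': (1 7 5)(2 4 6 3)

f' r'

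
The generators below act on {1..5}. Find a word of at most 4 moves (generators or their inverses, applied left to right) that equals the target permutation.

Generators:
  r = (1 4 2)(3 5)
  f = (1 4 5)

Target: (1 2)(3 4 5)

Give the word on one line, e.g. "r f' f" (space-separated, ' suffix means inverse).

r' f f

  after r': (1 2 4)(3 5)
  after f: (1 2 5 3)
  after f: (1 2)(3 4 5)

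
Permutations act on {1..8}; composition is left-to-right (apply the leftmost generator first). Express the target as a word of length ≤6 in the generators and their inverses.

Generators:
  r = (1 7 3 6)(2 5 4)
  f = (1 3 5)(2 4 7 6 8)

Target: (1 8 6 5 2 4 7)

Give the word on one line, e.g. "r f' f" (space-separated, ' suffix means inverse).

f f r' f' r

  after f: (1 3 5)(2 4 7 6 8)
  after f: (1 5 3)(2 7 8 4 6)
  after r': (1 2)(3 6 4)(5 7 8)
  after f': (1 8 3 7 6 2 5 4)
  after r: (1 8 6 5 2 4 7)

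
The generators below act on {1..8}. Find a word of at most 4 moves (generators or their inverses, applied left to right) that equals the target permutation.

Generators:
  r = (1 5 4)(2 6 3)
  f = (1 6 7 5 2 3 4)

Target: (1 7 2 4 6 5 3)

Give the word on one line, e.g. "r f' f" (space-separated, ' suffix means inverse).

  after f: (1 6 7 5 2 3 4)
  after f: (1 7 2 4 6 5 3)

f f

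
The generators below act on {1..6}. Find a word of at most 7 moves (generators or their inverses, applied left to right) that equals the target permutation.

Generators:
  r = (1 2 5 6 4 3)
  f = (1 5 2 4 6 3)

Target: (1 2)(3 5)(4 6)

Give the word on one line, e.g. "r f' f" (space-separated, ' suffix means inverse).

  after f: (1 5 2 4 6 3)
  after r': (1 2 6 4 5)
  after r': (2 5 3 4)
  after f: (1 5)(3 6)
  after r': (1 2)(3 5)(4 6)

f r' r' f r'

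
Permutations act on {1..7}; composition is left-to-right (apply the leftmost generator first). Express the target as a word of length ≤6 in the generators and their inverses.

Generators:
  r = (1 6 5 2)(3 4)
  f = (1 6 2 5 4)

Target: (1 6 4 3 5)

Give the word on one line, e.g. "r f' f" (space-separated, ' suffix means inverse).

  after r: (1 6 5 2)(3 4)
  after f: (1 2 6 4 3)
  after r': (1 5 6 3 2)
  after r': (1 6 4 3 5)

r f r' r'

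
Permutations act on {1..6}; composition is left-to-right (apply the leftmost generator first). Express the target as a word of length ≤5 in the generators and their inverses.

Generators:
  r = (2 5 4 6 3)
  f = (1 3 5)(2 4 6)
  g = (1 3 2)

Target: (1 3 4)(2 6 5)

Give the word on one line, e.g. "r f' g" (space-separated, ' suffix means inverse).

g' r' f r' r'

  after g': (1 2 3)
  after r': (1 3)(2 6 4 5)
  after f: (1 5 4)
  after r': (1 2 3 6 4)
  after r': (1 3 4)(2 6 5)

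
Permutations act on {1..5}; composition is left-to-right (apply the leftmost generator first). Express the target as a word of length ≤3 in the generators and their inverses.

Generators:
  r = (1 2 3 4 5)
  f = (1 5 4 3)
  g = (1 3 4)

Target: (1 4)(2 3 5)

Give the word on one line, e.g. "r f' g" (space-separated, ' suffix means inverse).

f' r

  after f': (1 3 4 5)
  after r: (1 4)(2 3 5)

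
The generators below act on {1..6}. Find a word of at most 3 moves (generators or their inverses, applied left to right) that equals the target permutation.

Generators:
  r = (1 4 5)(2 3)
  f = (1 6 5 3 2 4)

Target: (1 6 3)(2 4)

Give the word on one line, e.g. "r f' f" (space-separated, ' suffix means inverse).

  after f': (1 4 2 3 5 6)
  after r': (3 4)(5 6)
  after f: (1 6 3)(2 4)

f' r' f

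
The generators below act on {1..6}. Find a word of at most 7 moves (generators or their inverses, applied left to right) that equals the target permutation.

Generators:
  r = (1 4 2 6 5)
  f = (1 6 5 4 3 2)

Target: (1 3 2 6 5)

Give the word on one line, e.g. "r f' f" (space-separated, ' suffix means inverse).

  after f: (1 6 5 4 3 2)
  after r': (1 2 5)(3 4)
  after r': (1 4 3)(2 6)
  after f: (1 3 6)(2 5 4)
  after r': (1 3 2 6 5)

f r' r' f r'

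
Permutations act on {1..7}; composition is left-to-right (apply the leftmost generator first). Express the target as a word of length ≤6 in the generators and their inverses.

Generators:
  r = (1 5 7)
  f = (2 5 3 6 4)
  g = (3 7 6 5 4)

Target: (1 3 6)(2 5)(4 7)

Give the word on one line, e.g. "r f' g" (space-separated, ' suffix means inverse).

f' f' r' f g'

  after f': (2 4 6 3 5)
  after f': (2 6 5 4 3)
  after r': (1 7 5 4 3 2 6)
  after f: (1 7 3 5 2 4 6)
  after g': (1 3 6)(2 5)(4 7)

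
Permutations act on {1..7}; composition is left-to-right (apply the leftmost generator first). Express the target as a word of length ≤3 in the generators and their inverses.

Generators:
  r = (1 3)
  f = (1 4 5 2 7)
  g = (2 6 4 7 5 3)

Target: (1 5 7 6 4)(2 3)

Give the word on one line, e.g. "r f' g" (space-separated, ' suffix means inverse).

  after f': (1 7 2 5 4)
  after g: (1 5 7 6 4)(2 3)

f' g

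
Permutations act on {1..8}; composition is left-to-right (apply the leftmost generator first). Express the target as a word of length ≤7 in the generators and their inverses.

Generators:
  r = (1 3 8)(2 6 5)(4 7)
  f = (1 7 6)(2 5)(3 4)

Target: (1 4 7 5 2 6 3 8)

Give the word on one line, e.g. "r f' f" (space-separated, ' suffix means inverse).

  after f: (1 7 6)(2 5)(3 4)
  after f: (1 6 7)
  after f: (2 5)(3 4)
  after f: (1 7 6)
  after r: (1 4 7 5 2 6 3 8)

f f f f r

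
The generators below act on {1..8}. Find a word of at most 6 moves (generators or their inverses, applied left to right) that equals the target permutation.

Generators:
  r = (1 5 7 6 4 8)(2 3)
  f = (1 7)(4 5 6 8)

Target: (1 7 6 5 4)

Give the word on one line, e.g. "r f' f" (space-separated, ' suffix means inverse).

r r f f

  after r: (1 5 7 6 4 8)(2 3)
  after r: (1 7 4)(5 6 8)
  after f: (4 7 5 8 6)
  after f: (1 7 6 5 4)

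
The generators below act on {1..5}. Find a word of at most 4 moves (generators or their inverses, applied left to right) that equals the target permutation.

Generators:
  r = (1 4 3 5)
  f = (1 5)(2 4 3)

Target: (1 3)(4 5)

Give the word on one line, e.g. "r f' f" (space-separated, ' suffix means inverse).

  after f: (1 5)(2 4 3)
  after r: (2 3)(4 5)
  after f: (1 5 3 4)
  after r': (1 3)(4 5)

f r f r'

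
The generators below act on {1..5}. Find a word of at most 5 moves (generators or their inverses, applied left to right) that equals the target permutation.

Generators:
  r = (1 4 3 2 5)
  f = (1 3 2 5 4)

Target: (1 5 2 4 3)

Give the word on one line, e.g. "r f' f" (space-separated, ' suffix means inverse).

  after f: (1 3 2 5 4)
  after r: (1 2)(3 5)
  after r: (1 5 2 4 3)

f r r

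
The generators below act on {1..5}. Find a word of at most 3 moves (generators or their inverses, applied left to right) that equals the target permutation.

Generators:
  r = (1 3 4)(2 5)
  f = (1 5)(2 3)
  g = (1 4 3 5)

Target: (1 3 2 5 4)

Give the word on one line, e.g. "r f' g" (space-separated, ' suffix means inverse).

  after g: (1 4 3 5)
  after r': (1 3 2 5 4)

g r'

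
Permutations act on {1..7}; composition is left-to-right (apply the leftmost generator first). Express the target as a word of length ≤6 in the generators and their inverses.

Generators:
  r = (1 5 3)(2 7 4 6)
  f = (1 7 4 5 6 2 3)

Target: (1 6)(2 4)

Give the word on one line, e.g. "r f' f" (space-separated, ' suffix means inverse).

r' f r f

  after r': (1 3 5)(2 6 4 7)
  after f: (3 6 5 7)
  after r: (1 5 4 6 3 2 7)
  after f: (1 6)(2 4)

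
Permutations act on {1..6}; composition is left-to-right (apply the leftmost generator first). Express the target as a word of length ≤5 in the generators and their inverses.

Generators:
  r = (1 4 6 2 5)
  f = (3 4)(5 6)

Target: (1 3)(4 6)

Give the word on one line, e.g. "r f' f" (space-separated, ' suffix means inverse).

  after r': (1 5 2 6 4)
  after f': (1 6 3 4)(2 5)
  after r': (1 4 5 6 3)
  after f': (1 3)(4 6)

r' f' r' f'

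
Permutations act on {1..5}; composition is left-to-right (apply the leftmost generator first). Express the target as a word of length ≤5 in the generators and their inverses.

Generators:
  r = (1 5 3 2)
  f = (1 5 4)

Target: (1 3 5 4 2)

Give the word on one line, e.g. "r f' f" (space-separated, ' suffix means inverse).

r' f r' f f

  after r': (1 2 3 5)
  after f: (1 2 3 4)
  after r': (1 3 4 2 5)
  after f: (1 3)(2 4)
  after f: (1 3 5 4 2)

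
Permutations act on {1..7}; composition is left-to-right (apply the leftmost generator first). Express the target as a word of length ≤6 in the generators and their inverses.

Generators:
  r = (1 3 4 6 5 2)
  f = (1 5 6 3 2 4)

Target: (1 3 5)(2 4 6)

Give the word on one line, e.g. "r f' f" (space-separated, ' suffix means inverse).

r' f f r

  after r': (1 2 5 6 4 3)
  after f: (1 4 2 6)(3 5)
  after f: (2 3 6 5)
  after r: (1 3 5)(2 4 6)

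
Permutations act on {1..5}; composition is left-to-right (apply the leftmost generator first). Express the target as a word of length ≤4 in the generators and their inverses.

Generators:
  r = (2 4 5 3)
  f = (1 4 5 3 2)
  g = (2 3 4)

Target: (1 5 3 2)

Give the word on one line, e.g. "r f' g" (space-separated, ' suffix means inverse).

  after f: (1 4 5 3 2)
  after r: (1 5 2)(3 4)
  after g: (1 5 3 2)

f r g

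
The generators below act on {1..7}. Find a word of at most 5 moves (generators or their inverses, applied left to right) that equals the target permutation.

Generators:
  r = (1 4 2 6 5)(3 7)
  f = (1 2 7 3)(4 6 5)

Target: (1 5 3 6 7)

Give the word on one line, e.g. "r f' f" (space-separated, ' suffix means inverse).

  after r: (1 4 2 6 5)(3 7)
  after f': (1 5 3 2 4)
  after r': (1 6 2)(3 4 5 7)
  after f: (1 5 3 6 7)

r f' r' f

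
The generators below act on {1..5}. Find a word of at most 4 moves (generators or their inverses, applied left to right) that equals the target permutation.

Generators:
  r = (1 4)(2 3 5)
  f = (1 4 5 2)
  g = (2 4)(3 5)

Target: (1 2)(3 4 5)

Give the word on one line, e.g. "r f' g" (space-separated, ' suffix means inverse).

  after g': (2 4)(3 5)
  after f': (1 2)(3 4 5)

g' f'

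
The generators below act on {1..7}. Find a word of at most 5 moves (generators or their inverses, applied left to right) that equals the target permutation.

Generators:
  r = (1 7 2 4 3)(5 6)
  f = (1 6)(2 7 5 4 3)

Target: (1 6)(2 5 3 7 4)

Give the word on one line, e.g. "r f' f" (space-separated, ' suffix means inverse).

  after f': (1 6)(2 3 4 5 7)
  after f': (2 4 7 3 5)
  after f': (1 6)(2 5 3 7 4)

f' f' f'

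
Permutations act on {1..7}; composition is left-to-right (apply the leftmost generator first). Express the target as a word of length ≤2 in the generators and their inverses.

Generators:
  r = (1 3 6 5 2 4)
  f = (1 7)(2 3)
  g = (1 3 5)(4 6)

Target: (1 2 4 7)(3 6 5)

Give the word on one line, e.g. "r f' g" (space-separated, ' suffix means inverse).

  after r: (1 3 6 5 2 4)
  after f: (1 2 4 7)(3 6 5)

r f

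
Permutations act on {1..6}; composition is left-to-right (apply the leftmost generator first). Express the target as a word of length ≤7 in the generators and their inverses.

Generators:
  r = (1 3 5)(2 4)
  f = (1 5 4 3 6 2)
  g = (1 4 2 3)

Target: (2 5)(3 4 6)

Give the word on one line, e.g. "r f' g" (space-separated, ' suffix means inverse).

  after g': (1 3 2 4)
  after f': (1 4 2 5)(3 6)
  after f': (1 5 2)(4 6)
  after r': (1 3)(2 5 4 6)
  after g: (2 5)(3 4 6)

g' f' f' r' g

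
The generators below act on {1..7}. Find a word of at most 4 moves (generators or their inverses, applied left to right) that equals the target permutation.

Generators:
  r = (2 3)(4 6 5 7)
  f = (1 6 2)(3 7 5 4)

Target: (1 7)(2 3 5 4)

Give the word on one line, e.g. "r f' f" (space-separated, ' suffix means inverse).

  after f': (1 2 6)(3 4 5 7)
  after r': (1 3 7 2 4 6)
  after f: (1 7)(2 3 5 4)

f' r' f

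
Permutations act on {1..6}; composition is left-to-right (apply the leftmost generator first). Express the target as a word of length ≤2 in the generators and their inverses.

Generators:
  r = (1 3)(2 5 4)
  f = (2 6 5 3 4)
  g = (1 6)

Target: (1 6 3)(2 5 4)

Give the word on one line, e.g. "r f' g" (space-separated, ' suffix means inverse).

  after g': (1 6)
  after r: (1 6 3)(2 5 4)

g' r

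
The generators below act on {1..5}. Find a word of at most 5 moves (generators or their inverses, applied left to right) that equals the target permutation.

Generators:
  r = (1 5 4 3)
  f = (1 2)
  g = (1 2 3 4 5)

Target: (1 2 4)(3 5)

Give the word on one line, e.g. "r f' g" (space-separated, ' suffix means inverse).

f r' g r g

  after f: (1 2)
  after r': (1 2 3 4 5)
  after g: (1 3 5 2 4)
  after r: (2 3 4 5)
  after g: (1 2 4)(3 5)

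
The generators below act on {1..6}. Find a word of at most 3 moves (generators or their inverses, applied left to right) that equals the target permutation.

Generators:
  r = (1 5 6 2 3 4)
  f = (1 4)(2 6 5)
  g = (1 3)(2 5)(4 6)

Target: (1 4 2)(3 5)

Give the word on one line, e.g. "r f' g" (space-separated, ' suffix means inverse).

  after r': (1 4 3 2 6 5)
  after f: (2 5 4 3 6)
  after r': (1 4 2)(3 5)

r' f r'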